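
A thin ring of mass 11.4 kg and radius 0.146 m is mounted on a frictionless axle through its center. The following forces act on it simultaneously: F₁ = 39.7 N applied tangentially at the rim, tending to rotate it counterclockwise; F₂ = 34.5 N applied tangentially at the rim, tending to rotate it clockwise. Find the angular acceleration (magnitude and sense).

I = MR² = (11.4)(0.146)² = 0.2430 kg·m².
Taking counterclockwise as positive: τ₁ = +(39.7)(0.146) = +5.796 N·m; τ₂ = −(34.5)(0.146) = −5.037 N·m.
Net torque τ = 0.7592 N·m.
α = τ/I = 0.7592/0.2430 = 3.124 rad/s².

α ≈ 3.12 rad/s², counterclockwise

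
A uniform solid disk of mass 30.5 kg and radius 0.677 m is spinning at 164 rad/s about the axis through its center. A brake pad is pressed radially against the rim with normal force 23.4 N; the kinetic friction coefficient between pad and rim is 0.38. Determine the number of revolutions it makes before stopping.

≈ 2490 revolutions

I = ½MR² = (1/2)(30.5)(0.677)² = 6.990 kg·m².
Friction force f = μN = (0.38)(23.4) = 8.892 N at the rim; torque magnitude τ = fR = 6.020 N·m, opposing ω.
|α| = τ/I = 6.020/6.990 = 0.8613 rad/s² (deceleration).
ω² = ω₀² − 2|α|θ with ω = 0 ⇒ θ = ω₀²/(2|α|) = 15610 rad = 2485 rev.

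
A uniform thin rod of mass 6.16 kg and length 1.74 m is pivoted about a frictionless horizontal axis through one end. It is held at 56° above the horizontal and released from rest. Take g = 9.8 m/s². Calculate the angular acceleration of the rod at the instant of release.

About the pivot, I = (1/3)ML² = (1/3)(6.16)(1.74)² = 6.217 kg·m².
The weight acts at the center, a distance L/2 = 0.8700 m from the pivot; τ = Mg(L/2) cos 56° = 29.37 N·m.
α = τ/I = 29.37/6.217 = 4.724 rad/s².

α ≈ 4.72 rad/s²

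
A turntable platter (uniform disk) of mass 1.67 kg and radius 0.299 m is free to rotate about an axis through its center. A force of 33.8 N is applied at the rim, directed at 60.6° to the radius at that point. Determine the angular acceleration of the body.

α ≈ 118 rad/s²

I = ½MR² = (1/2)(1.67)(0.299)² = 0.07465 kg·m².
Only the tangential component produces torque: τ = F R sinθ = (33.8)(0.299) sin 60.6° = 8.805 N·m.
From τ = Iα: α = 8.805/0.07465 = 117.9 rad/s².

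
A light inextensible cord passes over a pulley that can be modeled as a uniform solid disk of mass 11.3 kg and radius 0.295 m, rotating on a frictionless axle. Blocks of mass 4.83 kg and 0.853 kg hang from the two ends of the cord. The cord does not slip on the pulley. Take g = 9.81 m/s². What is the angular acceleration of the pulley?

I = ½MR² = (1/2)(11.3)(0.295)² = 0.4917 kg·m².
Heavier block: m₁g − T₁ = m₁a. Lighter block: T₂ − m₂g = m₂a.
Pulley: (T₁ − T₂)R = Iα = I(a/R), so T₁ − T₂ = (I/R²)a = (1/2)M_p a = 5.650·a.
Adding the three: (m₁ − m₂)g = (m₁ + m₂ + 5.650)a, so a = (4.83 − 0.853)(9.81)/(4.83 + 0.853 + 5.650) = 3.443 m/s².
α = a/R = 3.443/0.295 = 11.67 rad/s².

α ≈ 11.7 rad/s²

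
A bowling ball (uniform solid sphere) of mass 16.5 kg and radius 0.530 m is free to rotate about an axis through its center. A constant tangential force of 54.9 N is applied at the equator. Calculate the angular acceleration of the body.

α ≈ 15.7 rad/s²

I = (2/5)MR² = (2/5)(16.5)(0.530)² = 1.854 kg·m².
τ = F R = (54.9)(0.530) = 29.10 N·m.
Newton's second law for rotation, τ = Iα, gives α = τ/I = 29.10/1.854 = 15.69 rad/s².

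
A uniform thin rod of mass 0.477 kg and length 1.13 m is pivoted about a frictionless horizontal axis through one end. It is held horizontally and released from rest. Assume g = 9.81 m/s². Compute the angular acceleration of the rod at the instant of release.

α ≈ 13.0 rad/s²

About the pivot, I = (1/3)ML² = (1/3)(0.477)(1.13)² = 0.2030 kg·m².
The weight acts at the center, a distance L/2 = 0.5650 m from the pivot; τ = Mg(L/2) = 2.644 N·m.
α = τ/I = 2.644/0.2030 = 13.02 rad/s².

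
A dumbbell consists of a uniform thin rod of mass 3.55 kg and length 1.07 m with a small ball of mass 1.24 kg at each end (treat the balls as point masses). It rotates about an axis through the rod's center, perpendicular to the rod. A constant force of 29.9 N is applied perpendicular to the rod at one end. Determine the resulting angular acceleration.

α ≈ 15.3 rad/s²

I_rod = (1/12)ML² = (1/12)(3.55)(1.07)² = 0.3387 kg·m².
I_balls = 2·m·(L/2)² = 2(1.24)(0.5350)² = 0.7098 kg·m².
Total I = 1.049 kg·m².
τ = F·(L/2) = (29.9)(0.535) = 16.00 N·m.
α = τ/I = 16.00/1.049 = 15.26 rad/s².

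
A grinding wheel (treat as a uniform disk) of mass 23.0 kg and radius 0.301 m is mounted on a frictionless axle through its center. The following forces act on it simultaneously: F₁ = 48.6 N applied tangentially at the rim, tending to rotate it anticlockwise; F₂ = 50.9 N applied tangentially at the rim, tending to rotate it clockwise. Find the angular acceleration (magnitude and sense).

I = ½MR² = (1/2)(23.0)(0.301)² = 1.042 kg·m².
Taking anticlockwise as positive: τ₁ = +(48.6)(0.301) = +14.63 N·m; τ₂ = −(50.9)(0.301) = −15.32 N·m.
Net torque τ = -0.6923 N·m.
α = τ/I = -0.6923/1.042 = -0.6645 rad/s².

α ≈ 0.664 rad/s², clockwise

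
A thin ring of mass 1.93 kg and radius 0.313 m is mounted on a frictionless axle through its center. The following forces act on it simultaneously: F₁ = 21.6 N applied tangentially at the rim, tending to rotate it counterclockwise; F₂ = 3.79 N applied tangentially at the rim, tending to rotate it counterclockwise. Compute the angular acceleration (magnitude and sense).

I = MR² = (1.93)(0.313)² = 0.1891 kg·m².
Taking counterclockwise as positive: τ₁ = +(21.6)(0.313) = +6.761 N·m; τ₂ = +(3.79)(0.313) = +1.186 N·m.
Net torque τ = 7.947 N·m.
α = τ/I = 7.947/0.1891 = 42.03 rad/s².

α ≈ 42.0 rad/s², counterclockwise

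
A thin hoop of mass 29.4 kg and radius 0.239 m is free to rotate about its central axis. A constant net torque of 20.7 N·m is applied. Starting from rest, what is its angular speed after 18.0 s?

I = MR² = (29.4)(0.239)² = 1.679 kg·m².
α = τ/I = 20.7/1.679 = 12.33 rad/s².
ω = ω₀ + αt = 0 + (12.33)(18.0) = 221.9 rad/s.

ω ≈ 222 rad/s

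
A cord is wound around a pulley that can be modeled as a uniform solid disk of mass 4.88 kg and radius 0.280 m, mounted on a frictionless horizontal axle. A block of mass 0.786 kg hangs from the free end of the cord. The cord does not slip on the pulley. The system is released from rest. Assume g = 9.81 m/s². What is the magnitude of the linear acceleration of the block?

a ≈ 2.39 m/s²

I = ½MR² = (1/2)(4.88)(0.280)² = 0.1913 kg·m².
Block: mg − T = ma. Pulley: TR = Iα. No-slip: a = αR, so T = (I/R²)a = 2.440·a.
Then mg = (m + 2.440)a, so a = (0.786)(9.81)/(0.786 + 2.440) = 2.390 m/s².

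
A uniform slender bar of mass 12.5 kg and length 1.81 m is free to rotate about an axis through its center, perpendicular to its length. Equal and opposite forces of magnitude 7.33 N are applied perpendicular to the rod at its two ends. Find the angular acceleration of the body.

I = (1/12)ML² = (1/12)(12.5)(1.81)² = 3.413 kg·m².
The couple gives τ = F·(L/2) + F·(L/2) = F L = (7.33)(1.81) = 13.27 N·m.
Newton's second law for rotation, τ = Iα, gives α = τ/I = 13.27/3.413 = 3.888 rad/s².

α ≈ 3.89 rad/s²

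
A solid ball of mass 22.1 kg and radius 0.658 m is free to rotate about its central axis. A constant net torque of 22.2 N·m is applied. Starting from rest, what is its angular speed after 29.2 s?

I = (2/5)MR² = (2/5)(22.1)(0.658)² = 3.827 kg·m².
α = τ/I = 22.2/3.827 = 5.800 rad/s².
ω = ω₀ + αt = 0 + (5.800)(29.2) = 169.4 rad/s.

ω ≈ 169 rad/s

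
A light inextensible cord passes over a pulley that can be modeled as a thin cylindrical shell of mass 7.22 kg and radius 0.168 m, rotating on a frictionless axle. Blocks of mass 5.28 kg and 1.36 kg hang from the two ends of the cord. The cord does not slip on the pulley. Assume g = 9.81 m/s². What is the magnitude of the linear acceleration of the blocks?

a ≈ 2.77 m/s²

I = MR² = (7.22)(0.168)² = 0.2038 kg·m².
Heavier block: m₁g − T₁ = m₁a. Lighter block: T₂ − m₂g = m₂a.
Pulley: (T₁ − T₂)R = Iα = I(a/R), so T₁ − T₂ = (I/R²)a = 1·M_p a = 7.220·a.
Adding the three: (m₁ − m₂)g = (m₁ + m₂ + 7.220)a, so a = (5.28 − 1.36)(9.81)/(5.28 + 1.36 + 7.220) = 2.775 m/s².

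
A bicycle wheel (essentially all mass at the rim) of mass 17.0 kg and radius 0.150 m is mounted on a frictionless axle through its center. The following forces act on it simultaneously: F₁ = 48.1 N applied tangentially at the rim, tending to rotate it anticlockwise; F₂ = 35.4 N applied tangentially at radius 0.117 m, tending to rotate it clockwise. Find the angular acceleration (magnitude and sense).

I = MR² = (17.0)(0.150)² = 0.3825 kg·m².
Taking anticlockwise as positive: τ₁ = +(48.1)(0.150) = +7.215 N·m; τ₂ = −(35.4)(0.117) = −4.142 N·m.
Net torque τ = 3.073 N·m.
α = τ/I = 3.073/0.3825 = 8.035 rad/s².

α ≈ 8.03 rad/s², anticlockwise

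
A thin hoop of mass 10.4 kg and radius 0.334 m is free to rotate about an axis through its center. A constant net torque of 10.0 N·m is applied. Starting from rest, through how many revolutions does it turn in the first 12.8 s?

≈ 112 revolutions

I = MR² = (10.4)(0.334)² = 1.160 kg·m².
α = τ/I = 10.0/1.160 = 8.619 rad/s².
θ = ½αt² = ½(8.619)(12.8)² = 706.1 rad.
Revolutions = θ/(2π) = 112.4.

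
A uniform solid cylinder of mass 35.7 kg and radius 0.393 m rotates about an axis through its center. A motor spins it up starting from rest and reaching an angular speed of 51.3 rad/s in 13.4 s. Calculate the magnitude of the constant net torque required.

τ ≈ 10.6 N·m

I = ½MR² = (1/2)(35.7)(0.393)² = 2.757 kg·m².
α = Δω/Δt = (51.3 − 0)/13.4 = 3.828 rad/s².
τ = Iα = (2.757)(3.828) = 10.55 N·m.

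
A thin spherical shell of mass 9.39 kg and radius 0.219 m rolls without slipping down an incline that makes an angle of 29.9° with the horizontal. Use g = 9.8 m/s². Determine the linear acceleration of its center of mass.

Translation along the incline: Mg sinθ − f = Ma.
Rotation about the center: fR = Iα with I = (2/3)MR². No-slip gives a = αR, so f = (I/R²)a = (2/3)M a.
Substituting: Mg sinθ = (1 + 0.6667)Ma, so a = g sinθ/(1 + 0.6667) = (9.8) sin 29.9° / 1.667 = 2.931 m/s².

a ≈ 2.93 m/s²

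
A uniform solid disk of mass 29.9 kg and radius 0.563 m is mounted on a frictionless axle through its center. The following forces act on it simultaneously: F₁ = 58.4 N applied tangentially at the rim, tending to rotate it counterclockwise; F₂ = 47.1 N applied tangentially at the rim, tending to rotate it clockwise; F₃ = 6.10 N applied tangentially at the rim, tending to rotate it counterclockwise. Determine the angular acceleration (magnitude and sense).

α ≈ 2.07 rad/s², counterclockwise

I = ½MR² = (1/2)(29.9)(0.563)² = 4.739 kg·m².
Taking counterclockwise as positive: τ₁ = +(58.4)(0.563) = +32.88 N·m; τ₂ = −(47.1)(0.563) = −26.52 N·m; τ₃ = +(6.10)(0.563) = +3.434 N·m.
Net torque τ = 9.796 N·m.
α = τ/I = 9.796/4.739 = 2.067 rad/s².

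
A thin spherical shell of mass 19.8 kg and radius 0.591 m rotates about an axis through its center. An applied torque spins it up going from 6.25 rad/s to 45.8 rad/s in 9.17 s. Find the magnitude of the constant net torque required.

I = (2/3)MR² = (2/3)(19.8)(0.591)² = 4.611 kg·m².
α = Δω/Δt = (45.8 − 6.25)/9.17 = 4.313 rad/s².
τ = Iα = (4.611)(4.313) = 19.89 N·m.

τ ≈ 19.9 N·m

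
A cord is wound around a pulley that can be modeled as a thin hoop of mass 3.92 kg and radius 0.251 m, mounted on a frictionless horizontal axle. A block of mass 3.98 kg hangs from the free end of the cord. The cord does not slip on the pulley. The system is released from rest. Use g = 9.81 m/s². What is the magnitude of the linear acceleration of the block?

I = MR² = (3.92)(0.251)² = 0.2470 kg·m².
Block: mg − T = ma. Pulley: TR = Iα. No-slip: a = αR, so T = (I/R²)a = 3.920·a.
Then mg = (m + 3.920)a, so a = (3.98)(9.81)/(3.98 + 3.920) = 4.942 m/s².

a ≈ 4.94 m/s²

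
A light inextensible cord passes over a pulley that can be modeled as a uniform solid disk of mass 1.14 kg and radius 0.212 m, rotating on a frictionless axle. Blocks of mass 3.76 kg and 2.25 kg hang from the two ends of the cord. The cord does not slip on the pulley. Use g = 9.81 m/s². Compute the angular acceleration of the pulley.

α ≈ 10.6 rad/s²

I = ½MR² = (1/2)(1.14)(0.212)² = 0.02562 kg·m².
Heavier block: m₁g − T₁ = m₁a. Lighter block: T₂ − m₂g = m₂a.
Pulley: (T₁ − T₂)R = Iα = I(a/R), so T₁ − T₂ = (I/R²)a = (1/2)M_p a = 0.5700·a.
Adding the three: (m₁ − m₂)g = (m₁ + m₂ + 0.5700)a, so a = (3.76 − 2.25)(9.81)/(3.76 + 2.25 + 0.5700) = 2.251 m/s².
α = a/R = 2.251/0.212 = 10.62 rad/s².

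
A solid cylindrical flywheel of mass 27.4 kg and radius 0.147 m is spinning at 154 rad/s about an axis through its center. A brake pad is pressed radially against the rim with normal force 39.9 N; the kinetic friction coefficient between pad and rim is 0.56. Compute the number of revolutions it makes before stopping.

≈ 170 revolutions

I = ½MR² = (1/2)(27.4)(0.147)² = 0.2960 kg·m².
Friction force f = μN = (0.56)(39.9) = 22.34 N at the rim; torque magnitude τ = fR = 3.285 N·m, opposing ω.
|α| = τ/I = 3.285/0.2960 = 11.09 rad/s² (deceleration).
ω² = ω₀² − 2|α|θ with ω = 0 ⇒ θ = ω₀²/(2|α|) = 1069 rad = 170.1 rev.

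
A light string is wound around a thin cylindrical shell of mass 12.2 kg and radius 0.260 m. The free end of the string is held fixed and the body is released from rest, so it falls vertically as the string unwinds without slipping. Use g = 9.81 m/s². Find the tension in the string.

T ≈ 59.8 N

Translation: Mg − T = Ma. Rotation about the center: TR = Iα with I = MR².
With a = αR: T = (I/R²)a = M a, so Mg = (1 + 1.000)Ma.
a = g/(1 + 1.000) = 9.81/2.000 = 4.905 m/s².
T = 1.000·M·a = (1.000)(12.2)(4.905) = 59.84 N.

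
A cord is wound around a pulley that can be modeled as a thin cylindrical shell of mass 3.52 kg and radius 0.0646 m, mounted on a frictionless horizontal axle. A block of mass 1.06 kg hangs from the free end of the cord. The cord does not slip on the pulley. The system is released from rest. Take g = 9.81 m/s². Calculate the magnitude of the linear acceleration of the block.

I = MR² = (3.52)(0.0646)² = 0.01469 kg·m².
Block: mg − T = ma. Pulley: TR = Iα. No-slip: a = αR, so T = (I/R²)a = 3.520·a.
Then mg = (m + 3.520)a, so a = (1.06)(9.81)/(1.06 + 3.520) = 2.270 m/s².

a ≈ 2.27 m/s²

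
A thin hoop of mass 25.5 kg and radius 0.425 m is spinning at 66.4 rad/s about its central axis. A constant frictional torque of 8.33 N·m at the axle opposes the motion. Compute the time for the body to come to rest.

I = MR² = (25.5)(0.425)² = 4.606 kg·m².
The net torque has magnitude 8.33 N·m, opposing ω.
|α| = τ/I = 8.330/4.606 = 1.809 rad/s² (deceleration).
0 = ω₀ − |α|t ⇒ t = ω₀/|α| = 66.4/1.809 = 36.71 s.

t ≈ 36.7 s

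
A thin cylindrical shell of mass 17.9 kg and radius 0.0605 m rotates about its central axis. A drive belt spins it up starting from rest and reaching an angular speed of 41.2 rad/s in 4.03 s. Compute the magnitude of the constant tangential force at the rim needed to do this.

F ≈ 11.1 N

I = MR² = (17.9)(0.0605)² = 0.06552 kg·m².
α = Δω/Δt = (41.2 − 0)/4.03 = 10.22 rad/s².
The required torque is τ = Iα = (0.06552)(10.22) = 0.6698 N·m.
A tangential force at the rim gives τ = FR, so F = τ/R = 0.6698/0.0605 = 11.07 N.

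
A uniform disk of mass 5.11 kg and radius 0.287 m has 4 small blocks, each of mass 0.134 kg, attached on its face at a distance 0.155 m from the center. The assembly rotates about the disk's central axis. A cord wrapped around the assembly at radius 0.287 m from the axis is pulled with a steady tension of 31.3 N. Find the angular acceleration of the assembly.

α ≈ 40.2 rad/s²

I_disk = ½MR² = ½(5.11)(0.287)² = 0.2105 kg·m².
I_blocks = 4·m·r² = 4(0.134)(0.155)² = 0.01288 kg·m².
Total I = 0.2233 kg·m².
τ = F r = (31.3)(0.287) = 8.983 N·m.
α = τ/I = 8.983/0.2233 = 40.22 rad/s².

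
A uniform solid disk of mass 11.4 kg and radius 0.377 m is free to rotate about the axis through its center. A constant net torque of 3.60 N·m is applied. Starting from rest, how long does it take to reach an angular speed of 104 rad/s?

I = ½MR² = (1/2)(11.4)(0.377)² = 0.8101 kg·m².
α = τ/I = 3.60/0.8101 = 4.444 rad/s².
ω = αt ⇒ t = ω/α = 104/4.444 = 23.40 s.

t ≈ 23.4 s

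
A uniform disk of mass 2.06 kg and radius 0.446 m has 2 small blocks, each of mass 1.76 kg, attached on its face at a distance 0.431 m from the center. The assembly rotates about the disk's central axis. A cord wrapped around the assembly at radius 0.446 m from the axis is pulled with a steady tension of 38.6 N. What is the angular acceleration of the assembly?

α ≈ 20.0 rad/s²

I_disk = ½MR² = ½(2.06)(0.446)² = 0.2049 kg·m².
I_blocks = 2·m·r² = 2(1.76)(0.431)² = 0.6539 kg·m².
Total I = 0.8588 kg·m².
τ = F r = (38.6)(0.446) = 17.22 N·m.
α = τ/I = 17.22/0.8588 = 20.05 rad/s².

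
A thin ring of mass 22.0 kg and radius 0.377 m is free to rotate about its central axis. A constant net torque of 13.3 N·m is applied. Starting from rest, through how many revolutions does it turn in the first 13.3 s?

I = MR² = (22.0)(0.377)² = 3.127 kg·m².
α = τ/I = 13.3/3.127 = 4.253 rad/s².
θ = ½αt² = ½(4.253)(13.3)² = 376.2 rad.
Revolutions = θ/(2π) = 59.87.

≈ 59.9 revolutions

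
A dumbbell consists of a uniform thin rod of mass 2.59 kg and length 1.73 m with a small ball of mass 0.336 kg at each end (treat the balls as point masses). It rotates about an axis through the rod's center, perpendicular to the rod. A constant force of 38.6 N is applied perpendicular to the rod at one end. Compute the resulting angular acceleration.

α ≈ 29.1 rad/s²

I_rod = (1/12)ML² = (1/12)(2.59)(1.73)² = 0.6460 kg·m².
I_balls = 2·m·(L/2)² = 2(0.336)(0.8650)² = 0.5028 kg·m².
Total I = 1.149 kg·m².
τ = F·(L/2) = (38.6)(0.865) = 33.39 N·m.
α = τ/I = 33.39/1.149 = 29.06 rad/s².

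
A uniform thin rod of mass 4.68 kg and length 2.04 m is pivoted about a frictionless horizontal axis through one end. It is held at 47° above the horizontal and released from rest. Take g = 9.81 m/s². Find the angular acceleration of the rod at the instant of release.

About the pivot, I = (1/3)ML² = (1/3)(4.68)(2.04)² = 6.492 kg·m².
The weight acts at the center, a distance L/2 = 1.020 m from the pivot; τ = Mg(L/2) cos 47° = 31.94 N·m.
α = τ/I = 31.94/6.492 = 4.919 rad/s².
(Equivalently α = (3g/(2L)) cos 47° = 4.919 rad/s².)

α ≈ 4.92 rad/s²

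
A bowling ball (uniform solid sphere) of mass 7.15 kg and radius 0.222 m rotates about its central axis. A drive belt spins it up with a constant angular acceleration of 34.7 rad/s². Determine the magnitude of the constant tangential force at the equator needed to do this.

F ≈ 22.0 N

I = (2/5)MR² = (2/5)(7.15)(0.222)² = 0.1410 kg·m².
The required torque is τ = Iα = (0.1410)(34.70) = 4.891 N·m.
A tangential force at the equator gives τ = FR, so F = τ/R = 4.891/0.222 = 22.03 N.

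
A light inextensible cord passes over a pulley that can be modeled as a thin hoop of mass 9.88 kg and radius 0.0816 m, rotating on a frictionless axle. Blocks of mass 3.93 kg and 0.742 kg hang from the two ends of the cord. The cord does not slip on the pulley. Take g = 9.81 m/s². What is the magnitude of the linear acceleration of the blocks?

a ≈ 2.15 m/s²

I = MR² = (9.88)(0.0816)² = 0.06579 kg·m².
Heavier block: m₁g − T₁ = m₁a. Lighter block: T₂ − m₂g = m₂a.
Pulley: (T₁ − T₂)R = Iα = I(a/R), so T₁ − T₂ = (I/R²)a = 1·M_p a = 9.880·a.
Adding the three: (m₁ − m₂)g = (m₁ + m₂ + 9.880)a, so a = (3.93 − 0.742)(9.81)/(3.93 + 0.742 + 9.880) = 2.149 m/s².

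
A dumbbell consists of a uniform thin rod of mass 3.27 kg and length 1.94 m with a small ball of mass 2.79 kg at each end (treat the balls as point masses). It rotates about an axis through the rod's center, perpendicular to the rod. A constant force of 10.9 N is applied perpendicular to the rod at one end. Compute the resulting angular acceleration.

I_rod = (1/12)ML² = (1/12)(3.27)(1.94)² = 1.026 kg·m².
I_balls = 2·m·(L/2)² = 2(2.79)(0.9700)² = 5.250 kg·m².
Total I = 6.276 kg·m².
τ = F·(L/2) = (10.9)(0.970) = 10.57 N·m.
α = τ/I = 10.57/6.276 = 1.685 rad/s².

α ≈ 1.68 rad/s²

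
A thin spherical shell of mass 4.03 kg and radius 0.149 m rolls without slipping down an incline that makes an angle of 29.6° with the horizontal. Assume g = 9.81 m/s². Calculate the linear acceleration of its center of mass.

Translation along the incline: Mg sinθ − f = Ma.
Rotation about the center: fR = Iα with I = (2/3)MR². No-slip gives a = αR, so f = (I/R²)a = (2/3)M a.
Substituting: Mg sinθ = (1 + 0.6667)Ma, so a = g sinθ/(1 + 0.6667) = (9.81) sin 29.6° / 1.667 = 2.907 m/s².

a ≈ 2.91 m/s²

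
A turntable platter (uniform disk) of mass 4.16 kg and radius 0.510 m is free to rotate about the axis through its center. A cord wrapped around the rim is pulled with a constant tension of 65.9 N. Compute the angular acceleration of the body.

I = ½MR² = (1/2)(4.16)(0.510)² = 0.5410 kg·m².
τ = F R = (65.9)(0.510) = 33.61 N·m.
From τ = Iα: α = 33.61/0.5410 = 62.12 rad/s².

α ≈ 62.1 rad/s²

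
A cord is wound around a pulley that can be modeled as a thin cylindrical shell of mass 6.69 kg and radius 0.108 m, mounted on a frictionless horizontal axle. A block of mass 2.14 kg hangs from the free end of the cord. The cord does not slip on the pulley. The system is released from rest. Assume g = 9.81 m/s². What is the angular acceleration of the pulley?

α ≈ 22.0 rad/s²

I = MR² = (6.69)(0.108)² = 0.07803 kg·m².
Block: mg − T = ma. Pulley: TR = Iα. No-slip: a = αR, so T = (I/R²)a = 6.690·a.
Then mg = (m + 6.690)a, so a = (2.14)(9.81)/(2.14 + 6.690) = 2.378 m/s².
α = a/R = 2.378/0.108 = 22.01 rad/s².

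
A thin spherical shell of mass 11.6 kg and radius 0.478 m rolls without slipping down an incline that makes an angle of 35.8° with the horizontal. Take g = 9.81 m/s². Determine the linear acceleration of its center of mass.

Translation along the incline: Mg sinθ − f = Ma.
Rotation about the center: fR = Iα with I = (2/3)MR². No-slip gives a = αR, so f = (I/R²)a = (2/3)M a.
Substituting: Mg sinθ = (1 + 0.6667)Ma, so a = g sinθ/(1 + 0.6667) = (9.81) sin 35.8° / 1.667 = 3.443 m/s².

a ≈ 3.44 m/s²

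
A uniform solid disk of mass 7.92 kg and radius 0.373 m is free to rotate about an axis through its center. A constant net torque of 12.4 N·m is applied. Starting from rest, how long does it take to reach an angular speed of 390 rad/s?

t ≈ 17.3 s

I = ½MR² = (1/2)(7.92)(0.373)² = 0.5510 kg·m².
α = τ/I = 12.4/0.5510 = 22.51 rad/s².
ω = αt ⇒ t = ω/α = 390/22.51 = 17.33 s.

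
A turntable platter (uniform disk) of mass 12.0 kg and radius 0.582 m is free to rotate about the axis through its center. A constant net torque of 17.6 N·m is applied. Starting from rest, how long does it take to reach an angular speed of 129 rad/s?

I = ½MR² = (1/2)(12.0)(0.582)² = 2.032 kg·m².
α = τ/I = 17.6/2.032 = 8.660 rad/s².
ω = αt ⇒ t = ω/α = 129/8.660 = 14.90 s.

t ≈ 14.9 s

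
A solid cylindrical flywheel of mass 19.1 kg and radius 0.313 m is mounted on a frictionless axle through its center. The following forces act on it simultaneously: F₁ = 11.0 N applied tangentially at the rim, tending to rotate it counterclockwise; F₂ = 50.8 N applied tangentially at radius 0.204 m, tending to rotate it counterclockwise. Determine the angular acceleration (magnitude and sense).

α ≈ 14.8 rad/s², counterclockwise

I = ½MR² = (1/2)(19.1)(0.313)² = 0.9356 kg·m².
Taking counterclockwise as positive: τ₁ = +(11.0)(0.313) = +3.443 N·m; τ₂ = +(50.8)(0.204) = +10.36 N·m.
Net torque τ = 13.81 N·m.
α = τ/I = 13.81/0.9356 = 14.76 rad/s².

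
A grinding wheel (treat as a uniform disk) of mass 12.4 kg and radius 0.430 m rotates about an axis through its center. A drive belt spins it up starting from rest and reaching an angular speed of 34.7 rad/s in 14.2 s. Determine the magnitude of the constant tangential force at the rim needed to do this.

F ≈ 6.51 N

I = ½MR² = (1/2)(12.4)(0.430)² = 1.146 kg·m².
α = Δω/Δt = (34.7 − 0)/14.2 = 2.444 rad/s².
The required torque is τ = Iα = (1.146)(2.444) = 2.801 N·m.
A tangential force at the rim gives τ = FR, so F = τ/R = 2.801/0.430 = 6.515 N.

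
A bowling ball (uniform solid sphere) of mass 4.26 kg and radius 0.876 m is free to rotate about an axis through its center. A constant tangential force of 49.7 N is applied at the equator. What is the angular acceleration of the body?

α ≈ 33.3 rad/s²

I = (2/5)MR² = (2/5)(4.26)(0.876)² = 1.308 kg·m².
τ = F R = (49.7)(0.876) = 43.54 N·m.
Newton's second law for rotation, τ = Iα, gives α = τ/I = 43.54/1.308 = 33.30 rad/s².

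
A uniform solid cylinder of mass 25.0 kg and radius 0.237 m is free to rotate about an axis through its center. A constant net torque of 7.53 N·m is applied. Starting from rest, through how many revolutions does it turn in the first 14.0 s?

≈ 167 revolutions

I = ½MR² = (1/2)(25.0)(0.237)² = 0.7021 kg·m².
α = τ/I = 7.53/0.7021 = 10.72 rad/s².
θ = ½αt² = ½(10.72)(14.0)² = 1051 rad.
Revolutions = θ/(2π) = 167.3.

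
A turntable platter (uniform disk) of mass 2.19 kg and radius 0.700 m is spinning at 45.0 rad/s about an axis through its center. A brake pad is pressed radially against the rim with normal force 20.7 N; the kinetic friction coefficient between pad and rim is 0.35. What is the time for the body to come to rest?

I = ½MR² = (1/2)(2.19)(0.700)² = 0.5365 kg·m².
Friction force f = μN = (0.35)(20.7) = 7.245 N at the rim; torque magnitude τ = fR = 5.071 N·m, opposing ω.
|α| = τ/I = 5.071/0.5365 = 9.452 rad/s² (deceleration).
0 = ω₀ − |α|t ⇒ t = ω₀/|α| = 45.0/9.452 = 4.761 s.

t ≈ 4.76 s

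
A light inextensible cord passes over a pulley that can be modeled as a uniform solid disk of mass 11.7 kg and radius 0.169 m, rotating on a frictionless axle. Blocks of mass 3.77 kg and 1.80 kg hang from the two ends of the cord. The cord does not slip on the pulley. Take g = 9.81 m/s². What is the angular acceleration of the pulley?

α ≈ 10.0 rad/s²

I = ½MR² = (1/2)(11.7)(0.169)² = 0.1671 kg·m².
Heavier block: m₁g − T₁ = m₁a. Lighter block: T₂ − m₂g = m₂a.
Pulley: (T₁ − T₂)R = Iα = I(a/R), so T₁ − T₂ = (I/R²)a = (1/2)M_p a = 5.850·a.
Adding the three: (m₁ − m₂)g = (m₁ + m₂ + 5.850)a, so a = (3.77 − 1.80)(9.81)/(3.77 + 1.80 + 5.850) = 1.692 m/s².
α = a/R = 1.692/0.169 = 10.01 rad/s².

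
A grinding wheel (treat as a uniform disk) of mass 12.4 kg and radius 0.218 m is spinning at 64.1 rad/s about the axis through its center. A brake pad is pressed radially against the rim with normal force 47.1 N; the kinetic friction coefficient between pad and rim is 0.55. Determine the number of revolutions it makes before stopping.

≈ 17.1 revolutions

I = ½MR² = (1/2)(12.4)(0.218)² = 0.2946 kg·m².
Friction force f = μN = (0.55)(47.1) = 25.91 N at the rim; torque magnitude τ = fR = 5.647 N·m, opposing ω.
|α| = τ/I = 5.647/0.2946 = 19.17 rad/s² (deceleration).
ω² = ω₀² − 2|α|θ with ω = 0 ⇒ θ = ω₀²/(2|α|) = 107.2 rad = 17.06 rev.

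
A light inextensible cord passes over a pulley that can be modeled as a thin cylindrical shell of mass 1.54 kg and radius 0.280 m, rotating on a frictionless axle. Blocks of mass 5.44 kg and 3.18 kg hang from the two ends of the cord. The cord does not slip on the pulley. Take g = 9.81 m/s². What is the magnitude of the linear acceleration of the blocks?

I = MR² = (1.54)(0.280)² = 0.1207 kg·m².
Heavier block: m₁g − T₁ = m₁a. Lighter block: T₂ − m₂g = m₂a.
Pulley: (T₁ − T₂)R = Iα = I(a/R), so T₁ − T₂ = (I/R²)a = 1·M_p a = 1.540·a.
Adding the three: (m₁ − m₂)g = (m₁ + m₂ + 1.540)a, so a = (5.44 − 3.18)(9.81)/(5.44 + 3.18 + 1.540) = 2.182 m/s².

a ≈ 2.18 m/s²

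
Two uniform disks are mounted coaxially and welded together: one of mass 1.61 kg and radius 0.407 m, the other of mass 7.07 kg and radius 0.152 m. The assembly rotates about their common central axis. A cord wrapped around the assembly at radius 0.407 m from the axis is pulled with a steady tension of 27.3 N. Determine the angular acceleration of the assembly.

I = ½M₁R₁² + ½M₂R₂² = ½(1.61)(0.407)² + ½(7.07)(0.152)² = 0.2150 kg·m².
τ = F r = (27.3)(0.407) = 11.11 N·m.
α = τ/I = 11.11/0.2150 = 51.67 rad/s².

α ≈ 51.7 rad/s²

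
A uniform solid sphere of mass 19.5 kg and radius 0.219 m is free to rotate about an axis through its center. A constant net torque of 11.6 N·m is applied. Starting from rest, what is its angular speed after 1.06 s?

I = (2/5)MR² = (2/5)(19.5)(0.219)² = 0.3741 kg·m².
α = τ/I = 11.6/0.3741 = 31.01 rad/s².
ω = ω₀ + αt = 0 + (31.01)(1.06) = 32.87 rad/s.

ω ≈ 32.9 rad/s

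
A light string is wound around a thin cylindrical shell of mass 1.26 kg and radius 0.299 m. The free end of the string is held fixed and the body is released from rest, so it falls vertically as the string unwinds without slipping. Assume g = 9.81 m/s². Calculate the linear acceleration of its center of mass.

a ≈ 4.91 m/s²

Translation: Mg − T = Ma. Rotation about the center: TR = Iα with I = MR².
With a = αR: T = (I/R²)a = M a, so Mg = (1 + 1.000)Ma.
a = g/(1 + 1.000) = 9.81/2.000 = 4.905 m/s².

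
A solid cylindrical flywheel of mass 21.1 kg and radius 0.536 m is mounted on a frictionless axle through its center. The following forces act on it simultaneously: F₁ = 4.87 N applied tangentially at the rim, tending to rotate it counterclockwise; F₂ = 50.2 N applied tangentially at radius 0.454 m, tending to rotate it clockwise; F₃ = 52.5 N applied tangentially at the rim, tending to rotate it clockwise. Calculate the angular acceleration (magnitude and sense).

I = ½MR² = (1/2)(21.1)(0.536)² = 3.031 kg·m².
Taking counterclockwise as positive: τ₁ = +(4.87)(0.536) = +2.610 N·m; τ₂ = −(50.2)(0.454) = −22.79 N·m; τ₃ = −(52.5)(0.536) = −28.14 N·m.
Net torque τ = -48.32 N·m.
α = τ/I = -48.32/3.031 = -15.94 rad/s².

α ≈ 15.9 rad/s², clockwise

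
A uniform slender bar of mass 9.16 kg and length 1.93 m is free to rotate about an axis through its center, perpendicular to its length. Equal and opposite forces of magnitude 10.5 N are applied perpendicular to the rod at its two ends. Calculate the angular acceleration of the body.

I = (1/12)ML² = (1/12)(9.16)(1.93)² = 2.843 kg·m².
The couple gives τ = F·(L/2) + F·(L/2) = F L = (10.5)(1.93) = 20.27 N·m.
Newton's second law for rotation, τ = Iα, gives α = τ/I = 20.27/2.843 = 7.127 rad/s².

α ≈ 7.13 rad/s²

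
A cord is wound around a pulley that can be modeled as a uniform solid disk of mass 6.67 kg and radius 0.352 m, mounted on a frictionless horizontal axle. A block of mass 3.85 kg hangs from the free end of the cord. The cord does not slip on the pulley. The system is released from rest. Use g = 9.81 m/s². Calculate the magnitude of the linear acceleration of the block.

I = ½MR² = (1/2)(6.67)(0.352)² = 0.4132 kg·m².
Block: mg − T = ma. Pulley: TR = Iα. No-slip: a = αR, so T = (I/R²)a = 3.335·a.
Then mg = (m + 3.335)a, so a = (3.85)(9.81)/(3.85 + 3.335) = 5.257 m/s².

a ≈ 5.26 m/s²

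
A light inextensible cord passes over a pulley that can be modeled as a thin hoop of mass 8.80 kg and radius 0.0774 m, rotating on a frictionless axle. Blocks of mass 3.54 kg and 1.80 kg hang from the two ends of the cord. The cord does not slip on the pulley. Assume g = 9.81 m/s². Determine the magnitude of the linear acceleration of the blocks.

I = MR² = (8.80)(0.0774)² = 0.05272 kg·m².
Heavier block: m₁g − T₁ = m₁a. Lighter block: T₂ − m₂g = m₂a.
Pulley: (T₁ − T₂)R = Iα = I(a/R), so T₁ − T₂ = (I/R²)a = 1·M_p a = 8.800·a.
Adding the three: (m₁ − m₂)g = (m₁ + m₂ + 8.800)a, so a = (3.54 − 1.80)(9.81)/(3.54 + 1.80 + 8.800) = 1.207 m/s².

a ≈ 1.21 m/s²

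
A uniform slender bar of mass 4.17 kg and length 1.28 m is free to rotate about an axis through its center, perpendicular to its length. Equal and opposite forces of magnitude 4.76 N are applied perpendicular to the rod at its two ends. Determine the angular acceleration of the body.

I = (1/12)ML² = (1/12)(4.17)(1.28)² = 0.5693 kg·m².
The couple gives τ = F·(L/2) + F·(L/2) = F L = (4.76)(1.28) = 6.093 N·m.
Newton's second law for rotation, τ = Iα, gives α = τ/I = 6.093/0.5693 = 10.70 rad/s².

α ≈ 10.7 rad/s²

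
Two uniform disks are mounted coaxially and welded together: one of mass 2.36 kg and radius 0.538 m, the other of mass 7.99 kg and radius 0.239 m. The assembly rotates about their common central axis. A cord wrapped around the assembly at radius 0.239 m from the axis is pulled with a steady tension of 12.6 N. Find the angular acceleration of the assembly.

I = ½M₁R₁² + ½M₂R₂² = ½(2.36)(0.538)² + ½(7.99)(0.239)² = 0.5697 kg·m².
τ = F r = (12.6)(0.239) = 3.011 N·m.
α = τ/I = 3.011/0.5697 = 5.286 rad/s².

α ≈ 5.29 rad/s²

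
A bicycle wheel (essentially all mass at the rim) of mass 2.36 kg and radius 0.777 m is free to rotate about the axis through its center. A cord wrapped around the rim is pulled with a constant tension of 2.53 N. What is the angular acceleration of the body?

I = MR² = (2.36)(0.777)² = 1.425 kg·m².
τ = F R = (2.53)(0.777) = 1.966 N·m.
Newton's second law for rotation, τ = Iα, gives α = τ/I = 1.966/1.425 = 1.380 rad/s².

α ≈ 1.38 rad/s²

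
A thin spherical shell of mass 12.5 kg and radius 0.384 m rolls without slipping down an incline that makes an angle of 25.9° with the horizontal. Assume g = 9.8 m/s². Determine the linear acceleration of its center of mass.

Translation along the incline: Mg sinθ − f = Ma.
Rotation about the center: fR = Iα with I = (2/3)MR². No-slip gives a = αR, so f = (I/R²)a = (2/3)M a.
Substituting: Mg sinθ = (1 + 0.6667)Ma, so a = g sinθ/(1 + 0.6667) = (9.8) sin 25.9° / 1.667 = 2.568 m/s².

a ≈ 2.57 m/s²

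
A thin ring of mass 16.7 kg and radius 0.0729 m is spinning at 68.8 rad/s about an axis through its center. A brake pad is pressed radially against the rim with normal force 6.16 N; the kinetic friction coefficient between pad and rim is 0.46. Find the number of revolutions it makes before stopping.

I = MR² = (16.7)(0.0729)² = 0.08875 kg·m².
Friction force f = μN = (0.46)(6.16) = 2.834 N at the rim; torque magnitude τ = fR = 0.2066 N·m, opposing ω.
|α| = τ/I = 0.2066/0.08875 = 2.328 rad/s² (deceleration).
ω² = ω₀² − 2|α|θ with ω = 0 ⇒ θ = ω₀²/(2|α|) = 1017 rad = 161.8 rev.

≈ 162 revolutions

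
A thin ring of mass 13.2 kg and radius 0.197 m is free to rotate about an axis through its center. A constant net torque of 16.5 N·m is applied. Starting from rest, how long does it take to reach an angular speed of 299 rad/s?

t ≈ 9.28 s

I = MR² = (13.2)(0.197)² = 0.5123 kg·m².
α = τ/I = 16.5/0.5123 = 32.21 rad/s².
ω = αt ⇒ t = ω/α = 299/32.21 = 9.283 s.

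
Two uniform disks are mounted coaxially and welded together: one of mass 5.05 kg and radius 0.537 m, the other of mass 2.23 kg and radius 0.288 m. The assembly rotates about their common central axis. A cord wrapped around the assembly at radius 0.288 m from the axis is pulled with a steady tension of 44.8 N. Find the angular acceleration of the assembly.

α ≈ 15.7 rad/s²

I = ½M₁R₁² + ½M₂R₂² = ½(5.05)(0.537)² + ½(2.23)(0.288)² = 0.8206 kg·m².
τ = F r = (44.8)(0.288) = 12.90 N·m.
α = τ/I = 12.90/0.8206 = 15.72 rad/s².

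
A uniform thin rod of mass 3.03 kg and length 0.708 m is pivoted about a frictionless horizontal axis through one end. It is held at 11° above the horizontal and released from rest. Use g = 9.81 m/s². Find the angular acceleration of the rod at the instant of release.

About the pivot, I = (1/3)ML² = (1/3)(3.03)(0.708)² = 0.5063 kg·m².
The weight acts at the center, a distance L/2 = 0.3540 m from the pivot; τ = Mg(L/2) cos 11° = 10.33 N·m.
α = τ/I = 10.33/0.5063 = 20.40 rad/s².

α ≈ 20.4 rad/s²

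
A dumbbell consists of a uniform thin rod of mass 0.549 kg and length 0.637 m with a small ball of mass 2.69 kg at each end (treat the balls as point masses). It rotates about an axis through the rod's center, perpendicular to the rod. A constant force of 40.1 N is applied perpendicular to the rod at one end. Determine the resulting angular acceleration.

I_rod = (1/12)ML² = (1/12)(0.549)(0.637)² = 0.01856 kg·m².
I_balls = 2·m·(L/2)² = 2(2.69)(0.3185)² = 0.5458 kg·m².
Total I = 0.5643 kg·m².
τ = F·(L/2) = (40.1)(0.319) = 12.77 N·m.
α = τ/I = 12.77/0.5643 = 22.63 rad/s².

α ≈ 22.6 rad/s²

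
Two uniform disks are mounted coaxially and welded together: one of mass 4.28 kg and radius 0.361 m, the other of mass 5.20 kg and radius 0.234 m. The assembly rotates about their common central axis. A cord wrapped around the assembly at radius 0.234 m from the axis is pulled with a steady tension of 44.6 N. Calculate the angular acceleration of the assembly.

I = ½M₁R₁² + ½M₂R₂² = ½(4.28)(0.361)² + ½(5.20)(0.234)² = 0.4213 kg·m².
τ = F r = (44.6)(0.234) = 10.44 N·m.
α = τ/I = 10.44/0.4213 = 24.77 rad/s².

α ≈ 24.8 rad/s²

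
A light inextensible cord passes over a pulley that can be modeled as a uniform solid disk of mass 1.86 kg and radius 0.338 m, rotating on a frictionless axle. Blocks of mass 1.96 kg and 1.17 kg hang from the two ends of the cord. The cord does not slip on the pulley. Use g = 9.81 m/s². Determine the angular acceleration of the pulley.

α ≈ 5.65 rad/s²

I = ½MR² = (1/2)(1.86)(0.338)² = 0.1062 kg·m².
Heavier block: m₁g − T₁ = m₁a. Lighter block: T₂ − m₂g = m₂a.
Pulley: (T₁ − T₂)R = Iα = I(a/R), so T₁ − T₂ = (I/R²)a = (1/2)M_p a = 0.9300·a.
Adding the three: (m₁ − m₂)g = (m₁ + m₂ + 0.9300)a, so a = (1.96 − 1.17)(9.81)/(1.96 + 1.17 + 0.9300) = 1.909 m/s².
α = a/R = 1.909/0.338 = 5.647 rad/s².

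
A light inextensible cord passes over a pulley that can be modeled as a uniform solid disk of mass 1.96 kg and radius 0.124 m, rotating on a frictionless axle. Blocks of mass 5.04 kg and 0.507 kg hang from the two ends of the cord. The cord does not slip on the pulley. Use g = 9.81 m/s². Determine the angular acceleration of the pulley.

α ≈ 54.9 rad/s²

I = ½MR² = (1/2)(1.96)(0.124)² = 0.01507 kg·m².
Heavier block: m₁g − T₁ = m₁a. Lighter block: T₂ − m₂g = m₂a.
Pulley: (T₁ − T₂)R = Iα = I(a/R), so T₁ − T₂ = (I/R²)a = (1/2)M_p a = 0.9800·a.
Adding the three: (m₁ − m₂)g = (m₁ + m₂ + 0.9800)a, so a = (5.04 − 0.507)(9.81)/(5.04 + 0.507 + 0.9800) = 6.813 m/s².
α = a/R = 6.813/0.124 = 54.94 rad/s².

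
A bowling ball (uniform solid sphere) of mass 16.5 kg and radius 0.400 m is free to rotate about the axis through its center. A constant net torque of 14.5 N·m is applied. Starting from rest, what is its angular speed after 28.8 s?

I = (2/5)MR² = (2/5)(16.5)(0.400)² = 1.056 kg·m².
α = τ/I = 14.5/1.056 = 13.73 rad/s².
ω = ω₀ + αt = 0 + (13.73)(28.8) = 395.5 rad/s.

ω ≈ 395 rad/s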